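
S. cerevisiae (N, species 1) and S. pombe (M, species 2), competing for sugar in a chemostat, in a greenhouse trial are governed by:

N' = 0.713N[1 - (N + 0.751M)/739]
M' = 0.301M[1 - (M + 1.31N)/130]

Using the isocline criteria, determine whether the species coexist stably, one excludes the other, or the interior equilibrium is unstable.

Compare the nullcline intercepts: K1/α12 = 739/0.751 = 984 > K2 = 130; K2/α21 = 130/1.31 = 99.2 < K1 = 739.
Since the inequalities point opposite ways, species 1 can invade but species 2 cannot.

species 1 excludes species 2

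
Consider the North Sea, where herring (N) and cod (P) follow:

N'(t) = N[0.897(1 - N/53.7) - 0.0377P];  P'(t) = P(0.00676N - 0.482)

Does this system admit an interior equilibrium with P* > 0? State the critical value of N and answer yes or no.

The predator equation gives dP/dt > 0 only when N > 0.482/0.00676 = 71.3.
Without the predator, N → K = 53.7. Since 53.7 < 71.3, the predator cannot invade.

Threshold N = 71.3; K < 71.3, so no, the predator goes extinct.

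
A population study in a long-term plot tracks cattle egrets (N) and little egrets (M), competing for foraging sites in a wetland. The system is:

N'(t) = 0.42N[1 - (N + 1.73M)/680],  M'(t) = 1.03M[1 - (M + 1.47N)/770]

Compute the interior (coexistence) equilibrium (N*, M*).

N* ≈ 423, M* ≈ 149

Setting both brackets to zero gives the nullclines N + 1.73M = 680 and 1.47N + M = 770.
Substituting M = 770 - 1.47N into the first: N(1 - 1.73·1.47) = 680 - 1.73·770.
So N* = -652/-1.54 = 423, and then M* = 770 - 1.47·423 = 149.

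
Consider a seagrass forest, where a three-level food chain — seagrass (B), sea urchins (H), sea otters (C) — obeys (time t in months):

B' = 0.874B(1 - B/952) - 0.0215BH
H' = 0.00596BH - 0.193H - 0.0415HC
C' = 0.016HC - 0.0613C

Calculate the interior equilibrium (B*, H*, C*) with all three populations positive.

B* ≈ 862, H* ≈ 3.83, C* ≈ 119

From dC/dt = 0: 0.016H* = 0.0613, so H* = 3.83.
From dB/dt = 0: 0.874(1 - B*/952) = 0.0215·3.83, giving B* = 952·(1 - 0.0942) = 862.
From dH/dt = 0: 0.00596·862 - 0.193 = 0.0415C*, so C* = 4.95/0.0415 = 119.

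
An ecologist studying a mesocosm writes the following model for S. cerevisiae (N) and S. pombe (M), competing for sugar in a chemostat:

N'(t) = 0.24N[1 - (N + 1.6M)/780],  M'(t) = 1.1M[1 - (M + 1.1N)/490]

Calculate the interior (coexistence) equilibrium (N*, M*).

Setting both brackets to zero gives the nullclines N + 1.6M = 780 and 1.1N + M = 490.
Substituting M = 490 - 1.1N into the first: N(1 - 1.6·1.1) = 780 - 1.6·490.
So N* = -4/-0.76 = 5.26, and then M* = 490 - 1.1·5.26 = 484.

N* ≈ 5.26, M* ≈ 484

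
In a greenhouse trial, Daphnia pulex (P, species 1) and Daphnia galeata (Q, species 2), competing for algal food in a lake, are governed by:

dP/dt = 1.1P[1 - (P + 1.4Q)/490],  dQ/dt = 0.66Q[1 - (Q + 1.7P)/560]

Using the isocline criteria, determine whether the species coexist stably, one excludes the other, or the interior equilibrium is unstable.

unstable coexistence (outcome depends on initial conditions)

Compare the nullcline intercepts: K1/α12 = 490/1.4 = 350 < K2 = 560; K2/α21 = 560/1.7 = 329 < K1 = 490.
Since both are reversed, neither can invade when rare; the interior point is a saddle.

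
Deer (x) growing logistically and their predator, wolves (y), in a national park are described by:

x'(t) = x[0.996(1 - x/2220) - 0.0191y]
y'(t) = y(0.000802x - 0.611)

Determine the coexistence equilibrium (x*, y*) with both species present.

x* ≈ 762, y* ≈ 34.3

From dy/dt = 0 with y > 0: 0.000802x* = 0.611, so x* = 762.
Substitute into dx/dt = 0: 0.996(1 - 762/2220) = 0.0191y*.
The bracket is 0.657, giving y* = 0.654/0.0191 = 34.3.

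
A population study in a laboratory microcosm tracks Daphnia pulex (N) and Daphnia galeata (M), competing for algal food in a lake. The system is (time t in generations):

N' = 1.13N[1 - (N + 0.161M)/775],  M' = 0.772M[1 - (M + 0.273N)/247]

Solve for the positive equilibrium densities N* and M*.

N* ≈ 769, M* ≈ 37.1

Setting both brackets to zero gives the nullclines N + 0.161M = 775 and 0.273N + M = 247.
Substituting M = 247 - 0.273N into the first: N(1 - 0.161·0.273) = 775 - 0.161·247.
So N* = 735/0.956 = 769, and then M* = 247 - 0.273·769 = 37.1.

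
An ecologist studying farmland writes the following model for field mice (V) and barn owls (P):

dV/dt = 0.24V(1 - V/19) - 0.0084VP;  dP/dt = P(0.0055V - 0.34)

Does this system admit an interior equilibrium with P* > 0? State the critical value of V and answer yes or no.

The predator equation gives dP/dt > 0 only when V > 0.34/0.0055 = 61.8.
Without the predator, V → K = 19. Since 19 < 61.8, the predator cannot invade.

Threshold V = 61.8; K < 61.8, so no, the predator goes extinct.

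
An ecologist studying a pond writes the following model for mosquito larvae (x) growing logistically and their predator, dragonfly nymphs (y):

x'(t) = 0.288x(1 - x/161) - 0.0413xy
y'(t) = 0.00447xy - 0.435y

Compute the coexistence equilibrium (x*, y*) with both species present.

x* ≈ 97.3, y* ≈ 2.76

From dy/dt = 0 with y > 0: 0.00447x* = 0.435, so x* = 97.3.
Substitute into dx/dt = 0: 0.288(1 - 97.3/161) = 0.0413y*.
The bracket is 0.396, giving y* = 0.114/0.0413 = 2.76.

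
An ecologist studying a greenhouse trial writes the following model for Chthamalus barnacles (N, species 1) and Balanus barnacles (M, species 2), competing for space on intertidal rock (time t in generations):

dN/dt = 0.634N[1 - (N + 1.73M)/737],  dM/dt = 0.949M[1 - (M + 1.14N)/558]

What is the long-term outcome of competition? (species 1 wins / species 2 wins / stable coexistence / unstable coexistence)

unstable coexistence (outcome depends on initial conditions)

Compare the nullcline intercepts: K1/α12 = 737/1.73 = 426 < K2 = 558; K2/α21 = 558/1.14 = 489 < K1 = 737.
Since both are reversed, neither can invade when rare; the interior point is a saddle.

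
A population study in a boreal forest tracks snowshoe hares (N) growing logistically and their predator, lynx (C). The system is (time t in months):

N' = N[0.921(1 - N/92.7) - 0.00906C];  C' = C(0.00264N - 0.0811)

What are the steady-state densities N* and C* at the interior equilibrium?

From dC/dt = 0 with C > 0: 0.00264N* = 0.0811, so N* = 30.7.
Substitute into dN/dt = 0: 0.921(1 - 30.7/92.7) = 0.00906C*.
The bracket is 0.669, giving C* = 0.616/0.00906 = 68.

N* ≈ 30.7, C* ≈ 68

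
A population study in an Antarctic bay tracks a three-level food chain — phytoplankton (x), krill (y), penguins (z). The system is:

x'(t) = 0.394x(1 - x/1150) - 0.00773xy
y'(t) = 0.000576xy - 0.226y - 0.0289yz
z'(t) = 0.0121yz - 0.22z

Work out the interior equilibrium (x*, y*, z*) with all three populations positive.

x* ≈ 740, y* ≈ 18.2, z* ≈ 6.92

From dz/dt = 0: 0.0121y* = 0.22, so y* = 18.2.
From dx/dt = 0: 0.394(1 - x*/1150) = 0.00773·18.2, giving x* = 1150·(1 - 0.357) = 740.
From dy/dt = 0: 0.000576·740 - 0.226 = 0.0289z*, so z* = 0.2/0.0289 = 6.92.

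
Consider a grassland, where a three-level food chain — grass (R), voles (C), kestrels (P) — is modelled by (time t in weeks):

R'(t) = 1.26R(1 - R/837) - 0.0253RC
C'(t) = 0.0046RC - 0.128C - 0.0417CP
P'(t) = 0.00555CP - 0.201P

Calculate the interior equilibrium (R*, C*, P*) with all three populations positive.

R* ≈ 228, C* ≈ 36.2, P* ≈ 22.1

From dP/dt = 0: 0.00555C* = 0.201, so C* = 36.2.
From dR/dt = 0: 1.26(1 - R*/837) = 0.0253·36.2, giving R* = 837·(1 - 0.727) = 228.
From dC/dt = 0: 0.0046·228 - 0.128 = 0.0417P*, so P* = 0.922/0.0417 = 22.1.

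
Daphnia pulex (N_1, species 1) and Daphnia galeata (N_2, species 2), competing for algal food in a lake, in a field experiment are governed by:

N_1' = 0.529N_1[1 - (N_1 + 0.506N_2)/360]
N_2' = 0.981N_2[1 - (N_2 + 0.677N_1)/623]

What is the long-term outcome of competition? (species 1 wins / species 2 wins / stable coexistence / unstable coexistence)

stable coexistence

Compare the nullcline intercepts: K1/α12 = 360/0.506 = 711 > K2 = 623; K2/α21 = 623/0.677 = 920 > K1 = 360.
Since both inequalities hold, each species can invade when rare, so the interior equilibrium is stable.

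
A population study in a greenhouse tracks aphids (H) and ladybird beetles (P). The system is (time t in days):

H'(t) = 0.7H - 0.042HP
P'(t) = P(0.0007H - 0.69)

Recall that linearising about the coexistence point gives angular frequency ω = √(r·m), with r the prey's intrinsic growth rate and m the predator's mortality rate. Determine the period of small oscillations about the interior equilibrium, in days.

T ≈ 9.04 days

Here r = 0.7 and m = 0.69, so r·m = 0.483.
ω = √0.483 = 0.695 per day, hence T = 2π/ω ≈ 9.04 days.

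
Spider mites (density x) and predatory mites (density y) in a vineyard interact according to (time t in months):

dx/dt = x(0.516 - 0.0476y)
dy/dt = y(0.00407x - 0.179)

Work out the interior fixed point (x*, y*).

Set dy/dt = 0 with y > 0: 0.00407x - 0.179 = 0, so x* = 0.179/0.00407 = 44.
Set dx/dt = 0 with x > 0: 0.516 - 0.0476y = 0, so y* = 0.516/0.0476 = 10.8.

x* ≈ 44, y* ≈ 10.8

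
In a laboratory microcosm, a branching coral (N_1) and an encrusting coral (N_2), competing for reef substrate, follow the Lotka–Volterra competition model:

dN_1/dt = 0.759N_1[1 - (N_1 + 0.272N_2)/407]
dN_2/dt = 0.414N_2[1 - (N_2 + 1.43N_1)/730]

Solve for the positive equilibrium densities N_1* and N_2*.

Setting both brackets to zero gives the nullclines N_1 + 0.272N_2 = 407 and 1.43N_1 + N_2 = 730.
Substituting N_2 = 730 - 1.43N_1 into the first: N_1(1 - 0.272·1.43) = 407 - 0.272·730.
So N_1* = 208/0.611 = 341, and then N_2* = 730 - 1.43·341 = 242.

N_1* ≈ 341, N_2* ≈ 242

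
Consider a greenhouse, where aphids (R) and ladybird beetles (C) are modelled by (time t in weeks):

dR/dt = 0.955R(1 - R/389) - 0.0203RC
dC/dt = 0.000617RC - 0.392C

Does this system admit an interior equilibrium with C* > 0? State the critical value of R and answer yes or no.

Threshold R = 635; K < 635, so no, the predator goes extinct.

The predator equation gives dC/dt > 0 only when R > 0.392/0.000617 = 635.
Without the predator, R → K = 389. Since 389 < 635, the predator cannot invade.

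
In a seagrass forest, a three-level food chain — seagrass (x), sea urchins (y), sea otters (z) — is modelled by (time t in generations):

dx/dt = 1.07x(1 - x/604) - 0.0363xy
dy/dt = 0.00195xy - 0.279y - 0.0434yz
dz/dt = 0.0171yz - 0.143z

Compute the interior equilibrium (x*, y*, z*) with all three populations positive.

From dz/dt = 0: 0.0171y* = 0.143, so y* = 8.36.
From dx/dt = 0: 1.07(1 - x*/604) = 0.0363·8.36, giving x* = 604·(1 - 0.284) = 433.
From dy/dt = 0: 0.00195·433 - 0.279 = 0.0434z*, so z* = 0.565/0.0434 = 13.

x* ≈ 433, y* ≈ 8.36, z* ≈ 13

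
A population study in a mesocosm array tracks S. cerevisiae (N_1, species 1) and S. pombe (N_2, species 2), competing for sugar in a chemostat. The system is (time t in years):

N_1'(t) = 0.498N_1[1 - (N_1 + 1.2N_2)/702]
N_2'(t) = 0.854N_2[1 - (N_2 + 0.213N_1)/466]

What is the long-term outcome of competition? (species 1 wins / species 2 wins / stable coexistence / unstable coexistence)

stable coexistence

Compare the nullcline intercepts: K1/α12 = 702/1.2 = 585 > K2 = 466; K2/α21 = 466/0.213 = 2190 > K1 = 702.
Since both inequalities hold, each species can invade when rare, so the interior equilibrium is stable.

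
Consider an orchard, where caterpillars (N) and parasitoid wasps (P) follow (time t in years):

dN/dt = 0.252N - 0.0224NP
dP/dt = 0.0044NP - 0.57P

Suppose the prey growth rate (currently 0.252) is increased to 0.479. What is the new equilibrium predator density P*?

At the interior fixed point, setting dN/dt = 0 with N > 0 fixes P* = (prey growth rate)/(NP coefficient) — independent of the other coefficients.
With the change, P* = 0.479/0.0224 = 21.4; it rises from 11.2.

P* ≈ 21.4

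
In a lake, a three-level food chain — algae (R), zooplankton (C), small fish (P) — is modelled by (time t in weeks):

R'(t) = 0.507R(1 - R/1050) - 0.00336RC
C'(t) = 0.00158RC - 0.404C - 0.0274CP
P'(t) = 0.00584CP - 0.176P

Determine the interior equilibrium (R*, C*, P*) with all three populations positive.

R* ≈ 840, C* ≈ 30.1, P* ≈ 33.7

From dP/dt = 0: 0.00584C* = 0.176, so C* = 30.1.
From dR/dt = 0: 0.507(1 - R*/1050) = 0.00336·30.1, giving R* = 1050·(1 - 0.2) = 840.
From dC/dt = 0: 0.00158·840 - 0.404 = 0.0274P*, so P* = 0.924/0.0274 = 33.7.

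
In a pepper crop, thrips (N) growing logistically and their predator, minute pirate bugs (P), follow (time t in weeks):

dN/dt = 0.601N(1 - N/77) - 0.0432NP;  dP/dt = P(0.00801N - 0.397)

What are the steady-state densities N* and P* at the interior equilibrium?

From dP/dt = 0 with P > 0: 0.00801N* = 0.397, so N* = 49.6.
Substitute into dN/dt = 0: 0.601(1 - 49.6/77) = 0.0432P*.
The bracket is 0.356, giving P* = 0.214/0.0432 = 4.96.

N* ≈ 49.6, P* ≈ 4.96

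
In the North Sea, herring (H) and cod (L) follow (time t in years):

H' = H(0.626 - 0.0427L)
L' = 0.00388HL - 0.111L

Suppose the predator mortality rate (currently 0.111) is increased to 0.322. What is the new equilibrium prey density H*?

H* ≈ 83

At the interior fixed point, setting dL/dt = 0 with L > 0 fixes H* = (predator death rate)/(HL coefficient) — independent of the other coefficients.
With the change, H* = 0.322/0.00388 = 83; it rises from 28.6.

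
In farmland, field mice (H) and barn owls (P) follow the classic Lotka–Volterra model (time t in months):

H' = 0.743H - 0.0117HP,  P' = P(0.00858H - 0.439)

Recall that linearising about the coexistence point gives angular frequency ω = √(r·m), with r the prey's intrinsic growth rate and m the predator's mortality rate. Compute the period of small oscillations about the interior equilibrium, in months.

Here r = 0.743 and m = 0.439, so r·m = 0.326.
ω = √0.326 = 0.571 per month, hence T = 2π/ω ≈ 11 months.

T ≈ 11 months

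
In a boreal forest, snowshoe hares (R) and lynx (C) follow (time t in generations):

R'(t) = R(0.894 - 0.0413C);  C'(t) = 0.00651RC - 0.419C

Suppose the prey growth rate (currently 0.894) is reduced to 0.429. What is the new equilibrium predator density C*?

At the interior fixed point, setting dR/dt = 0 with R > 0 fixes C* = (prey growth rate)/(RC coefficient) — independent of the other coefficients.
With the change, C* = 0.429/0.0413 = 10.4; it falls from 21.6.

C* ≈ 10.4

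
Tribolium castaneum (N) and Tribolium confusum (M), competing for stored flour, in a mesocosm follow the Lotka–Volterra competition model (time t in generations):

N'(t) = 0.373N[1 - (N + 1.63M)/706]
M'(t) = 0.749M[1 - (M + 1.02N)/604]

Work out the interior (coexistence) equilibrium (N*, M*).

Setting both brackets to zero gives the nullclines N + 1.63M = 706 and 1.02N + M = 604.
Substituting M = 604 - 1.02N into the first: N(1 - 1.63·1.02) = 706 - 1.63·604.
So N* = -279/-0.663 = 420, and then M* = 604 - 1.02·420 = 175.

N* ≈ 420, M* ≈ 175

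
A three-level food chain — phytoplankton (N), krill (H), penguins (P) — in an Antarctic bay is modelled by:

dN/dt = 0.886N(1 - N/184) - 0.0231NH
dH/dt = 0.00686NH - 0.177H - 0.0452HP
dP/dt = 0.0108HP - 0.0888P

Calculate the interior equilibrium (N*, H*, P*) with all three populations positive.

N* ≈ 145, H* ≈ 8.22, P* ≈ 18

From dP/dt = 0: 0.0108H* = 0.0888, so H* = 8.22.
From dN/dt = 0: 0.886(1 - N*/184) = 0.0231·8.22, giving N* = 184·(1 - 0.214) = 145.
From dH/dt = 0: 0.00686·145 - 0.177 = 0.0452P*, so P* = 0.815/0.0452 = 18.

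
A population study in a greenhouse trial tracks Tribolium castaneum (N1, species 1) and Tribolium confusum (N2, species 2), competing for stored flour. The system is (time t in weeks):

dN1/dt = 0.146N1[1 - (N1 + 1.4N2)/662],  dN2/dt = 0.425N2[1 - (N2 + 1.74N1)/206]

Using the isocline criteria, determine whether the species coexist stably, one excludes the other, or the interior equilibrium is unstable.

Compare the nullcline intercepts: K1/α12 = 662/1.4 = 473 > K2 = 206; K2/α21 = 206/1.74 = 118 < K1 = 662.
Since the inequalities point opposite ways, species 1 can invade but species 2 cannot.

species 1 excludes species 2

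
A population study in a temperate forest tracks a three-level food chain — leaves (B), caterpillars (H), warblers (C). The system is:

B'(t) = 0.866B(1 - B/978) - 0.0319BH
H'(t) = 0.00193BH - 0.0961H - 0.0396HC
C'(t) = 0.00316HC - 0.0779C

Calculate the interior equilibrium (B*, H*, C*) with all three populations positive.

B* ≈ 89.9, H* ≈ 24.7, C* ≈ 1.95

From dC/dt = 0: 0.00316H* = 0.0779, so H* = 24.7.
From dB/dt = 0: 0.866(1 - B*/978) = 0.0319·24.7, giving B* = 978·(1 - 0.908) = 89.9.
From dH/dt = 0: 0.00193·89.9 - 0.0961 = 0.0396C*, so C* = 0.0774/0.0396 = 1.95.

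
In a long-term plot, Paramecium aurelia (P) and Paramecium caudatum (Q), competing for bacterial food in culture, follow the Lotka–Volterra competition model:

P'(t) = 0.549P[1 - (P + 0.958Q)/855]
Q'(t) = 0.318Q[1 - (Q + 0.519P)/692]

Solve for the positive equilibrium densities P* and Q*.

Setting both brackets to zero gives the nullclines P + 0.958Q = 855 and 0.519P + Q = 692.
Substituting Q = 692 - 0.519P into the first: P(1 - 0.958·0.519) = 855 - 0.958·692.
So P* = 192/0.503 = 382, and then Q* = 692 - 0.519·382 = 494.

P* ≈ 382, Q* ≈ 494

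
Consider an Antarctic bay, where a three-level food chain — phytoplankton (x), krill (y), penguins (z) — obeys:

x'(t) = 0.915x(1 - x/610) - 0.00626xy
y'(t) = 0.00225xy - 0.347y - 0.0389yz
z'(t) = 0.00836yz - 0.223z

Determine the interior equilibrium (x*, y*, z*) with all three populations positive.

From dz/dt = 0: 0.00836y* = 0.223, so y* = 26.7.
From dx/dt = 0: 0.915(1 - x*/610) = 0.00626·26.7, giving x* = 610·(1 - 0.182) = 499.
From dy/dt = 0: 0.00225·499 - 0.347 = 0.0389z*, so z* = 0.775/0.0389 = 19.9.

x* ≈ 499, y* ≈ 26.7, z* ≈ 19.9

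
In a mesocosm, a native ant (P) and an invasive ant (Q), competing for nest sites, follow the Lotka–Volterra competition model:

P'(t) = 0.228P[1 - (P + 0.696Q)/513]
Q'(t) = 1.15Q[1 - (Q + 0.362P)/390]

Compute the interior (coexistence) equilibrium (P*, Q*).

Setting both brackets to zero gives the nullclines P + 0.696Q = 513 and 0.362P + Q = 390.
Substituting Q = 390 - 0.362P into the first: P(1 - 0.696·0.362) = 513 - 0.696·390.
So P* = 242/0.748 = 323, and then Q* = 390 - 0.362·323 = 273.

P* ≈ 323, Q* ≈ 273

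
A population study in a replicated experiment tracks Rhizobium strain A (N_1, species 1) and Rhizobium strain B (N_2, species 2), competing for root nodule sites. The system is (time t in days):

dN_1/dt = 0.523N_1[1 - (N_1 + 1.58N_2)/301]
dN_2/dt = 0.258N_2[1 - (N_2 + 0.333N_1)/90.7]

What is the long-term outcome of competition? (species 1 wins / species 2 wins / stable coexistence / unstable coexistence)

species 1 excludes species 2

Compare the nullcline intercepts: K1/α12 = 301/1.58 = 191 > K2 = 90.7; K2/α21 = 90.7/0.333 = 272 < K1 = 301.
Since the inequalities point opposite ways, species 1 can invade but species 2 cannot.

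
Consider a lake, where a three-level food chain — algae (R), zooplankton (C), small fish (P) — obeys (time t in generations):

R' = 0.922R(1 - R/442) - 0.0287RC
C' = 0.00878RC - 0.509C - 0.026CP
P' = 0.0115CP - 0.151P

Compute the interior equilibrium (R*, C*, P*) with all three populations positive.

From dP/dt = 0: 0.0115C* = 0.151, so C* = 13.1.
From dR/dt = 0: 0.922(1 - R*/442) = 0.0287·13.1, giving R* = 442·(1 - 0.409) = 261.
From dC/dt = 0: 0.00878·261 - 0.509 = 0.026P*, so P* = 1.79/0.026 = 68.7.

R* ≈ 261, C* ≈ 13.1, P* ≈ 68.7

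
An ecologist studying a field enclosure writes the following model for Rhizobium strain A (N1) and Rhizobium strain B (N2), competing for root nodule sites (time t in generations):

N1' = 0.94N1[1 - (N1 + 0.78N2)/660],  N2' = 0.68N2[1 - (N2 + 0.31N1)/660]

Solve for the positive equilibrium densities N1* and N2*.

Setting both brackets to zero gives the nullclines N1 + 0.78N2 = 660 and 0.31N1 + N2 = 660.
Substituting N2 = 660 - 0.31N1 into the first: N1(1 - 0.78·0.31) = 660 - 0.78·660.
So N1* = 145/0.758 = 192, and then N2* = 660 - 0.31·192 = 601.

N1* ≈ 192, N2* ≈ 601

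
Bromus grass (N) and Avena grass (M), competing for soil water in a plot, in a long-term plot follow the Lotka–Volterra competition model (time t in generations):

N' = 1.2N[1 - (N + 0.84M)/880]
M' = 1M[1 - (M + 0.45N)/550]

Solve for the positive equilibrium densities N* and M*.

Setting both brackets to zero gives the nullclines N + 0.84M = 880 and 0.45N + M = 550.
Substituting M = 550 - 0.45N into the first: N(1 - 0.84·0.45) = 880 - 0.84·550.
So N* = 418/0.622 = 672, and then M* = 550 - 0.45·672 = 248.

N* ≈ 672, M* ≈ 248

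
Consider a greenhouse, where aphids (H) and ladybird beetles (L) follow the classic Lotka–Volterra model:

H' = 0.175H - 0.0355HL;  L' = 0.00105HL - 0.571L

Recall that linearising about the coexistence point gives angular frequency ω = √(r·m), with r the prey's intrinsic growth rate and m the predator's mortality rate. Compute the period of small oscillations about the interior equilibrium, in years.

T ≈ 19.9 years

Here r = 0.175 and m = 0.571, so r·m = 0.0999.
ω = √0.0999 = 0.316 per year, hence T = 2π/ω ≈ 19.9 years.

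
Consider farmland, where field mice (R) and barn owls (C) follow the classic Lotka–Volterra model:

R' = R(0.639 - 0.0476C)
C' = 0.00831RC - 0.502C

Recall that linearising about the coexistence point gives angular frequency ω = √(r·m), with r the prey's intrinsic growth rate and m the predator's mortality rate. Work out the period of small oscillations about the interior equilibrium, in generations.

T ≈ 11.1 generations

Here r = 0.639 and m = 0.502, so r·m = 0.321.
ω = √0.321 = 0.566 per generation, hence T = 2π/ω ≈ 11.1 generations.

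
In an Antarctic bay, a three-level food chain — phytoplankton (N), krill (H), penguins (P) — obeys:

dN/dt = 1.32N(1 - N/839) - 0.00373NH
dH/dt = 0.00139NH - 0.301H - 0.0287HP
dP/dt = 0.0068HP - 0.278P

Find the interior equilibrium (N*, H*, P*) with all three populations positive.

From dP/dt = 0: 0.0068H* = 0.278, so H* = 40.9.
From dN/dt = 0: 1.32(1 - N*/839) = 0.00373·40.9, giving N* = 839·(1 - 0.116) = 742.
From dH/dt = 0: 0.00139·742 - 0.301 = 0.0287P*, so P* = 0.73/0.0287 = 25.5.

N* ≈ 742, H* ≈ 40.9, P* ≈ 25.5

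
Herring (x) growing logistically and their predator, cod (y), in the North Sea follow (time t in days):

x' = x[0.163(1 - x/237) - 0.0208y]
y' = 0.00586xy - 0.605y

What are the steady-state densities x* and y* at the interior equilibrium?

From dy/dt = 0 with y > 0: 0.00586x* = 0.605, so x* = 103.
Substitute into dx/dt = 0: 0.163(1 - 103/237) = 0.0208y*.
The bracket is 0.564, giving y* = 0.092/0.0208 = 4.42.

x* ≈ 103, y* ≈ 4.42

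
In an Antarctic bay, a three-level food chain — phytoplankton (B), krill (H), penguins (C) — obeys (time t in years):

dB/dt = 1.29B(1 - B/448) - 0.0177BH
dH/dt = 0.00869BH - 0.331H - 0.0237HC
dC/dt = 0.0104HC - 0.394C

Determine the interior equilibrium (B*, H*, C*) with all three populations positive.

From dC/dt = 0: 0.0104H* = 0.394, so H* = 37.9.
From dB/dt = 0: 1.29(1 - B*/448) = 0.0177·37.9, giving B* = 448·(1 - 0.52) = 215.
From dH/dt = 0: 0.00869·215 - 0.331 = 0.0237C*, so C* = 1.54/0.0237 = 64.9.

B* ≈ 215, H* ≈ 37.9, C* ≈ 64.9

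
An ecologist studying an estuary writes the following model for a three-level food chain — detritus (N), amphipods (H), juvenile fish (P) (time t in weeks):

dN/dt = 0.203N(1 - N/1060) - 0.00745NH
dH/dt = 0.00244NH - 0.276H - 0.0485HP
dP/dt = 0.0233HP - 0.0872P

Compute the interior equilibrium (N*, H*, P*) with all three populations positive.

From dP/dt = 0: 0.0233H* = 0.0872, so H* = 3.74.
From dN/dt = 0: 0.203(1 - N*/1060) = 0.00745·3.74, giving N* = 1060·(1 - 0.137) = 914.
From dH/dt = 0: 0.00244·914 - 0.276 = 0.0485P*, so P* = 1.96/0.0485 = 40.3.

N* ≈ 914, H* ≈ 3.74, P* ≈ 40.3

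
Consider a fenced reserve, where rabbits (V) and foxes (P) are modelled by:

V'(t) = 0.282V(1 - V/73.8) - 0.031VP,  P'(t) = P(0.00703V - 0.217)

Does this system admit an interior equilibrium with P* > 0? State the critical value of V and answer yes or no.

The predator equation gives dP/dt > 0 only when V > 0.217/0.00703 = 30.9.
Without the predator, V → K = 73.8. Since 73.8 > 30.9, the predator can invade and persist.

Threshold V = 30.9; K > 30.9, so yes, the predator persists.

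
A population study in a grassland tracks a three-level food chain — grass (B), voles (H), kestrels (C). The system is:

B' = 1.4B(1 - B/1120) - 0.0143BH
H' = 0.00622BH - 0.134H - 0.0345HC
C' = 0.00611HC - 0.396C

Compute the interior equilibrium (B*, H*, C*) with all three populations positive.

B* ≈ 379, H* ≈ 64.8, C* ≈ 64.4

From dC/dt = 0: 0.00611H* = 0.396, so H* = 64.8.
From dB/dt = 0: 1.4(1 - B*/1120) = 0.0143·64.8, giving B* = 1120·(1 - 0.662) = 379.
From dH/dt = 0: 0.00622·379 - 0.134 = 0.0345C*, so C* = 2.22/0.0345 = 64.4.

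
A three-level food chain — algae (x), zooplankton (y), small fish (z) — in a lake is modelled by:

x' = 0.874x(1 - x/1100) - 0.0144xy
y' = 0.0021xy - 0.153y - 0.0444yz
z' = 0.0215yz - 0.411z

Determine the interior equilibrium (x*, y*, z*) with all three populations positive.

From dz/dt = 0: 0.0215y* = 0.411, so y* = 19.1.
From dx/dt = 0: 0.874(1 - x*/1100) = 0.0144·19.1, giving x* = 1100·(1 - 0.315) = 754.
From dy/dt = 0: 0.0021·754 - 0.153 = 0.0444z*, so z* = 1.43/0.0444 = 32.2.

x* ≈ 754, y* ≈ 19.1, z* ≈ 32.2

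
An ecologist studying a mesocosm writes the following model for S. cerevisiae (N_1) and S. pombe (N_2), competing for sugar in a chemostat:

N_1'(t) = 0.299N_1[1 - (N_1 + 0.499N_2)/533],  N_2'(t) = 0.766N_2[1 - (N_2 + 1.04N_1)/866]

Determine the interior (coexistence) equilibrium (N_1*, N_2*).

N_1* ≈ 210, N_2* ≈ 648

Setting both brackets to zero gives the nullclines N_1 + 0.499N_2 = 533 and 1.04N_1 + N_2 = 866.
Substituting N_2 = 866 - 1.04N_1 into the first: N_1(1 - 0.499·1.04) = 533 - 0.499·866.
So N_1* = 101/0.481 = 210, and then N_2* = 866 - 1.04·210 = 648.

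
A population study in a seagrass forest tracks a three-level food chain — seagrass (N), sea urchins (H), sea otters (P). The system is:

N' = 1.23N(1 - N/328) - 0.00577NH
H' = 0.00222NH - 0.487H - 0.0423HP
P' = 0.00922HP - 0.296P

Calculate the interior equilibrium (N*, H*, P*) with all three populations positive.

N* ≈ 279, H* ≈ 32.1, P* ≈ 3.11

From dP/dt = 0: 0.00922H* = 0.296, so H* = 32.1.
From dN/dt = 0: 1.23(1 - N*/328) = 0.00577·32.1, giving N* = 328·(1 - 0.151) = 279.
From dH/dt = 0: 0.00222·279 - 0.487 = 0.0423P*, so P* = 0.131/0.0423 = 3.11.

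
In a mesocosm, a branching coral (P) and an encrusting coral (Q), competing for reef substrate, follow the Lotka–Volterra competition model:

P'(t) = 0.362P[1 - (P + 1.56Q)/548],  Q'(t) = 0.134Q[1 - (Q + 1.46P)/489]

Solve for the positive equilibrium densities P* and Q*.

Setting both brackets to zero gives the nullclines P + 1.56Q = 548 and 1.46P + Q = 489.
Substituting Q = 489 - 1.46P into the first: P(1 - 1.56·1.46) = 548 - 1.56·489.
So P* = -215/-1.28 = 168, and then Q* = 489 - 1.46·168 = 243.

P* ≈ 168, Q* ≈ 243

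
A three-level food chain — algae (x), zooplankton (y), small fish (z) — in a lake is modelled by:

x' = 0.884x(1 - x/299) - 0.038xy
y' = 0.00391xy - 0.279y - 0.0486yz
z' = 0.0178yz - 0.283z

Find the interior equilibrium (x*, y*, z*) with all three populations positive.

x* ≈ 94.7, y* ≈ 15.9, z* ≈ 1.87

From dz/dt = 0: 0.0178y* = 0.283, so y* = 15.9.
From dx/dt = 0: 0.884(1 - x*/299) = 0.038·15.9, giving x* = 299·(1 - 0.683) = 94.7.
From dy/dt = 0: 0.00391·94.7 - 0.279 = 0.0486z*, so z* = 0.0911/0.0486 = 1.87.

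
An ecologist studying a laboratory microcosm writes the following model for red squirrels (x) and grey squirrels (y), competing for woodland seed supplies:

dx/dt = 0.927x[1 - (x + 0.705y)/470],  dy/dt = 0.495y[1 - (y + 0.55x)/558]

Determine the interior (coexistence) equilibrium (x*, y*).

x* ≈ 125, y* ≈ 489

Setting both brackets to zero gives the nullclines x + 0.705y = 470 and 0.55x + y = 558.
Substituting y = 558 - 0.55x into the first: x(1 - 0.705·0.55) = 470 - 0.705·558.
So x* = 76.6/0.612 = 125, and then y* = 558 - 0.55·125 = 489.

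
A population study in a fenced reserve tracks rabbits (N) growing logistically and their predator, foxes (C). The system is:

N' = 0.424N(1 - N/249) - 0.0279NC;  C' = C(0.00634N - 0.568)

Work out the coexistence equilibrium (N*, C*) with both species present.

N* ≈ 89.6, C* ≈ 9.73

From dC/dt = 0 with C > 0: 0.00634N* = 0.568, so N* = 89.6.
Substitute into dN/dt = 0: 0.424(1 - 89.6/249) = 0.0279C*.
The bracket is 0.64, giving C* = 0.271/0.0279 = 9.73.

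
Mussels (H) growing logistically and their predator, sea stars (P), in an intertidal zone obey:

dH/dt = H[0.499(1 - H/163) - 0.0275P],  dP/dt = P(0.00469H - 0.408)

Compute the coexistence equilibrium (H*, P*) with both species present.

From dP/dt = 0 with P > 0: 0.00469H* = 0.408, so H* = 87.
Substitute into dH/dt = 0: 0.499(1 - 87/163) = 0.0275P*.
The bracket is 0.466, giving P* = 0.233/0.0275 = 8.46.

H* ≈ 87, P* ≈ 8.46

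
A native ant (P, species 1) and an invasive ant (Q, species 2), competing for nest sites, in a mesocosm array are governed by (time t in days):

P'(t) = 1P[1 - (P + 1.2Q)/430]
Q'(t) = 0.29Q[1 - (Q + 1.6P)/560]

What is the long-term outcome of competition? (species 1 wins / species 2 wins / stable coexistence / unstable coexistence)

Compare the nullcline intercepts: K1/α12 = 430/1.2 = 358 < K2 = 560; K2/α21 = 560/1.6 = 350 < K1 = 430.
Since both are reversed, neither can invade when rare; the interior point is a saddle.

unstable coexistence (outcome depends on initial conditions)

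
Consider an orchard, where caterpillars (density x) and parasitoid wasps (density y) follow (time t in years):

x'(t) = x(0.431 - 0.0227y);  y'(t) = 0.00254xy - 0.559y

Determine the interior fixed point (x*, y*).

Set dy/dt = 0 with y > 0: 0.00254x - 0.559 = 0, so x* = 0.559/0.00254 = 220.
Set dx/dt = 0 with x > 0: 0.431 - 0.0227y = 0, so y* = 0.431/0.0227 = 19.

x* ≈ 220, y* ≈ 19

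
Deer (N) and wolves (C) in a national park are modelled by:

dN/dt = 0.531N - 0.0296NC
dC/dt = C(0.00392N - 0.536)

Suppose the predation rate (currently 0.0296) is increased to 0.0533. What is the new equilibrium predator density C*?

C* ≈ 9.96

At the interior fixed point, setting dN/dt = 0 with N > 0 fixes C* = (prey growth rate)/(NC coefficient) — independent of the other coefficients.
With the change, C* = 0.531/0.0533 = 9.96; it falls from 17.9.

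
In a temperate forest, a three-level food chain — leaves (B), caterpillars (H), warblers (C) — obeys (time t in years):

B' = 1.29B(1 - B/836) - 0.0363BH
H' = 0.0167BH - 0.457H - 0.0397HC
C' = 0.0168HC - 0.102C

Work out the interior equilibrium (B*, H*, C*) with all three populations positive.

From dC/dt = 0: 0.0168H* = 0.102, so H* = 6.07.
From dB/dt = 0: 1.29(1 - B*/836) = 0.0363·6.07, giving B* = 836·(1 - 0.171) = 693.
From dH/dt = 0: 0.0167·693 - 0.457 = 0.0397C*, so C* = 11.1/0.0397 = 280.

B* ≈ 693, H* ≈ 6.07, C* ≈ 280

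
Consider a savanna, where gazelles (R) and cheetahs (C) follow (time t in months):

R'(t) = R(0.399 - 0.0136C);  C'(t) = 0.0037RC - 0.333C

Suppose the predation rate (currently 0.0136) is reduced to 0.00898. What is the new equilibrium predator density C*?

At the interior fixed point, setting dR/dt = 0 with R > 0 fixes C* = (prey growth rate)/(RC coefficient) — independent of the other coefficients.
With the change, C* = 0.399/0.00898 = 44.4; it rises from 29.3.

C* ≈ 44.4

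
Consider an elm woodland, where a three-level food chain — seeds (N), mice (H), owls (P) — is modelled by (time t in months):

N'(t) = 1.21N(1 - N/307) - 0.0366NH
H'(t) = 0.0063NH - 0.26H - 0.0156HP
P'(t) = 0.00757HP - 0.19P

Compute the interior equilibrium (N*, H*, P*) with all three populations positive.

From dP/dt = 0: 0.00757H* = 0.19, so H* = 25.1.
From dN/dt = 0: 1.21(1 - N*/307) = 0.0366·25.1, giving N* = 307·(1 - 0.759) = 73.9.
From dH/dt = 0: 0.0063·73.9 - 0.26 = 0.0156P*, so P* = 0.206/0.0156 = 13.2.

N* ≈ 73.9, H* ≈ 25.1, P* ≈ 13.2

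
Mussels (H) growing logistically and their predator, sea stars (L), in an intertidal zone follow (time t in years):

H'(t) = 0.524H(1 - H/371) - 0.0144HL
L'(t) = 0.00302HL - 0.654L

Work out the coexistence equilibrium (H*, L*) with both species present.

H* ≈ 217, L* ≈ 15.1

From dL/dt = 0 with L > 0: 0.00302H* = 0.654, so H* = 217.
Substitute into dH/dt = 0: 0.524(1 - 217/371) = 0.0144L*.
The bracket is 0.416, giving L* = 0.218/0.0144 = 15.1.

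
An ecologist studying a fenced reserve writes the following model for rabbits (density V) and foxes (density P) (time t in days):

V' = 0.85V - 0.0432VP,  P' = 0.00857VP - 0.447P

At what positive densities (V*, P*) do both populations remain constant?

Set dP/dt = 0 with P > 0: 0.00857V - 0.447 = 0, so V* = 0.447/0.00857 = 52.2.
Set dV/dt = 0 with V > 0: 0.85 - 0.0432P = 0, so P* = 0.85/0.0432 = 19.7.

V* ≈ 52.2, P* ≈ 19.7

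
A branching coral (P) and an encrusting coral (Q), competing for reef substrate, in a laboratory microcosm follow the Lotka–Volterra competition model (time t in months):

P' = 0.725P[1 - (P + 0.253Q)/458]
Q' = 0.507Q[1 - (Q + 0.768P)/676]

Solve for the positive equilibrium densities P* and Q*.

Setting both brackets to zero gives the nullclines P + 0.253Q = 458 and 0.768P + Q = 676.
Substituting Q = 676 - 0.768P into the first: P(1 - 0.253·0.768) = 458 - 0.253·676.
So P* = 287/0.806 = 356, and then Q* = 676 - 0.768·356 = 402.

P* ≈ 356, Q* ≈ 402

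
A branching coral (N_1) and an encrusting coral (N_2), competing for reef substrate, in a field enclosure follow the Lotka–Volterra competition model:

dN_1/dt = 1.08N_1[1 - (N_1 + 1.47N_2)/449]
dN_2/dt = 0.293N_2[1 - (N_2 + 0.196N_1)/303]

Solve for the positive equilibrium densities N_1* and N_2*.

Setting both brackets to zero gives the nullclines N_1 + 1.47N_2 = 449 and 0.196N_1 + N_2 = 303.
Substituting N_2 = 303 - 0.196N_1 into the first: N_1(1 - 1.47·0.196) = 449 - 1.47·303.
So N_1* = 3.59/0.712 = 5.04, and then N_2* = 303 - 0.196·5.04 = 302.

N_1* ≈ 5.04, N_2* ≈ 302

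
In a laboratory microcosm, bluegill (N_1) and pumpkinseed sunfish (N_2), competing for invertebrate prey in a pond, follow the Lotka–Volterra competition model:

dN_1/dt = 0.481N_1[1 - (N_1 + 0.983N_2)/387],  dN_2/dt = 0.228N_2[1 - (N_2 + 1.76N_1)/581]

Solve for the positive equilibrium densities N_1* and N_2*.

Setting both brackets to zero gives the nullclines N_1 + 0.983N_2 = 387 and 1.76N_1 + N_2 = 581.
Substituting N_2 = 581 - 1.76N_1 into the first: N_1(1 - 0.983·1.76) = 387 - 0.983·581.
So N_1* = -184/-0.73 = 252, and then N_2* = 581 - 1.76·252 = 137.

N_1* ≈ 252, N_2* ≈ 137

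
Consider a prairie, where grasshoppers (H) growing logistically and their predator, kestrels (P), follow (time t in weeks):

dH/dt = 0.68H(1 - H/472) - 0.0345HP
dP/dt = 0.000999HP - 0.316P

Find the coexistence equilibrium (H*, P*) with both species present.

From dP/dt = 0 with P > 0: 0.000999H* = 0.316, so H* = 316.
Substitute into dH/dt = 0: 0.68(1 - 316/472) = 0.0345P*.
The bracket is 0.33, giving P* = 0.224/0.0345 = 6.5.

H* ≈ 316, P* ≈ 6.5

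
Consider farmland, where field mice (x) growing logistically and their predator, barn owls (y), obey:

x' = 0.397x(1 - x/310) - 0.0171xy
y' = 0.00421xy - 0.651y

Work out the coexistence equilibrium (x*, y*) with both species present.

From dy/dt = 0 with y > 0: 0.00421x* = 0.651, so x* = 155.
Substitute into dx/dt = 0: 0.397(1 - 155/310) = 0.0171y*.
The bracket is 0.501, giving y* = 0.199/0.0171 = 11.6.

x* ≈ 155, y* ≈ 11.6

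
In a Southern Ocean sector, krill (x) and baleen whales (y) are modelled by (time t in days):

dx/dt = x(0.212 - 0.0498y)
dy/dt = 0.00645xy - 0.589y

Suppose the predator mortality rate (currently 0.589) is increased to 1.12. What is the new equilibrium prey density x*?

x* ≈ 174

At the interior fixed point, setting dy/dt = 0 with y > 0 fixes x* = (predator death rate)/(xy coefficient) — independent of the other coefficients.
With the change, x* = 1.12/0.00645 = 174; it rises from 91.3.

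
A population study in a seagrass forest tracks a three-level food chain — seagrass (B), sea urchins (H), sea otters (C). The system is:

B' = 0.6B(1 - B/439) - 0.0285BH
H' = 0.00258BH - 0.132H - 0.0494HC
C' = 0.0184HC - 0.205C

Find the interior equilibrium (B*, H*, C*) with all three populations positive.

B* ≈ 207, H* ≈ 11.1, C* ≈ 8.12

From dC/dt = 0: 0.0184H* = 0.205, so H* = 11.1.
From dB/dt = 0: 0.6(1 - B*/439) = 0.0285·11.1, giving B* = 439·(1 - 0.529) = 207.
From dH/dt = 0: 0.00258·207 - 0.132 = 0.0494C*, so C* = 0.401/0.0494 = 8.12.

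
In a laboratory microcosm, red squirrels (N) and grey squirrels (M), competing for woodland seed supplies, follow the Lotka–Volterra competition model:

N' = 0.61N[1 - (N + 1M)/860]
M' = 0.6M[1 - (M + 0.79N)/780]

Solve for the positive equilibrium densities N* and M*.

N* ≈ 381, M* ≈ 479

Setting both brackets to zero gives the nullclines N + 1M = 860 and 0.79N + M = 780.
Substituting M = 780 - 0.79N into the first: N(1 - 1·0.79) = 860 - 1·780.
So N* = 80/0.21 = 381, and then M* = 780 - 0.79·381 = 479.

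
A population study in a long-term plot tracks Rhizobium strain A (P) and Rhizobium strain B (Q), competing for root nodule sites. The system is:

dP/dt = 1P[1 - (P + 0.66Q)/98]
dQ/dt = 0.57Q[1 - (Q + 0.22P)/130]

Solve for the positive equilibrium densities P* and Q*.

P* ≈ 14.3, Q* ≈ 127

Setting both brackets to zero gives the nullclines P + 0.66Q = 98 and 0.22P + Q = 130.
Substituting Q = 130 - 0.22P into the first: P(1 - 0.66·0.22) = 98 - 0.66·130.
So P* = 12.2/0.855 = 14.3, and then Q* = 130 - 0.22·14.3 = 127.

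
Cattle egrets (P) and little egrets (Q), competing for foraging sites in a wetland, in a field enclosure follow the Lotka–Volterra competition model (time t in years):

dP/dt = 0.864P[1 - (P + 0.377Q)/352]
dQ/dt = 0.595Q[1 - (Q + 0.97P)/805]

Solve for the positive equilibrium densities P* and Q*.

P* ≈ 76.5, Q* ≈ 731

Setting both brackets to zero gives the nullclines P + 0.377Q = 352 and 0.97P + Q = 805.
Substituting Q = 805 - 0.97P into the first: P(1 - 0.377·0.97) = 352 - 0.377·805.
So P* = 48.5/0.634 = 76.5, and then Q* = 805 - 0.97·76.5 = 731.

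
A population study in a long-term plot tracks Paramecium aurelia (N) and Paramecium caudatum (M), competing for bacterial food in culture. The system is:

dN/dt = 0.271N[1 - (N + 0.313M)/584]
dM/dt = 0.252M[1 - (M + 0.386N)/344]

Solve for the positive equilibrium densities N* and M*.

Setting both brackets to zero gives the nullclines N + 0.313M = 584 and 0.386N + M = 344.
Substituting M = 344 - 0.386N into the first: N(1 - 0.313·0.386) = 584 - 0.313·344.
So N* = 476/0.879 = 542, and then M* = 344 - 0.386·542 = 135.

N* ≈ 542, M* ≈ 135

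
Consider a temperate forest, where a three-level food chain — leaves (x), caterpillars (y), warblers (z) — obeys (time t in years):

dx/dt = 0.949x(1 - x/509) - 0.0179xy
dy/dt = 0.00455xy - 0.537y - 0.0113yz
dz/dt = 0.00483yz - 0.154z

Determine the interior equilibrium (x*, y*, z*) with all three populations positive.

From dz/dt = 0: 0.00483y* = 0.154, so y* = 31.9.
From dx/dt = 0: 0.949(1 - x*/509) = 0.0179·31.9, giving x* = 509·(1 - 0.601) = 203.
From dy/dt = 0: 0.00455·203 - 0.537 = 0.0113z*, so z* = 0.386/0.0113 = 34.2.

x* ≈ 203, y* ≈ 31.9, z* ≈ 34.2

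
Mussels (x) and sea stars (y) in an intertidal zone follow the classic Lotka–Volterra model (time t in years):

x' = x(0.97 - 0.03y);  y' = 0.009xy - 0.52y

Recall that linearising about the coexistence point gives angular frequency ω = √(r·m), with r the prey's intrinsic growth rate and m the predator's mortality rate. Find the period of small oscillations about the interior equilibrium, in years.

T ≈ 8.85 years

Here r = 0.97 and m = 0.52, so r·m = 0.504.
ω = √0.504 = 0.71 per year, hence T = 2π/ω ≈ 8.85 years.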